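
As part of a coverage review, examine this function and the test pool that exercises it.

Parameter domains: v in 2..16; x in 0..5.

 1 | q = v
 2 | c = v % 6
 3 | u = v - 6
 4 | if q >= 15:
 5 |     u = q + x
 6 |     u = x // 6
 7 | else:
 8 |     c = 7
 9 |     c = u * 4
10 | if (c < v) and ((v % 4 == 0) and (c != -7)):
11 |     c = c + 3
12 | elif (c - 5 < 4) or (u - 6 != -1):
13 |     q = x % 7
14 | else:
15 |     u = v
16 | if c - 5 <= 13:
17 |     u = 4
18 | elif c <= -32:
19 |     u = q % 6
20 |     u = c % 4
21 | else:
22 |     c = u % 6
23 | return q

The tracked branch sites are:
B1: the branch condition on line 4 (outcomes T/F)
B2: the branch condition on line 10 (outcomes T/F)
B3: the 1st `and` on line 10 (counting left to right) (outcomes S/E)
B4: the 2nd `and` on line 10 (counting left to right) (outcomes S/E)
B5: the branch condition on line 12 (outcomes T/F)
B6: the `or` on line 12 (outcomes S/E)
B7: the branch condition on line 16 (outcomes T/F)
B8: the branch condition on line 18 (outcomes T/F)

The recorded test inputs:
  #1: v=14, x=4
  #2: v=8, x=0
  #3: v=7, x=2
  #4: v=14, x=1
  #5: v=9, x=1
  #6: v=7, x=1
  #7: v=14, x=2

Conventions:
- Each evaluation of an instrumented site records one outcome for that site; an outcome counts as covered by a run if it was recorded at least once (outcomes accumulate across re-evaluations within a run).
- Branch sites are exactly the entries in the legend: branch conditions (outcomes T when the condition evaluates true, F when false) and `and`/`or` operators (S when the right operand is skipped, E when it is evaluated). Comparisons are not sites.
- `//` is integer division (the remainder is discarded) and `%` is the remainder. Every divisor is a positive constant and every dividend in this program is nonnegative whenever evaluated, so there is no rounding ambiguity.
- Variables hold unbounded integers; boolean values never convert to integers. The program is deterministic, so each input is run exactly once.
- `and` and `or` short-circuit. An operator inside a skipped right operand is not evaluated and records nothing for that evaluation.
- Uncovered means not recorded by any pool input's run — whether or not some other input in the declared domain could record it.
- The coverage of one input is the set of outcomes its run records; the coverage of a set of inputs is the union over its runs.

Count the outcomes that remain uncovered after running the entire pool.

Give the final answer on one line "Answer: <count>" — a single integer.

#1 (v=14, x=4) -> covered: B1=F, B2=F, B3=S, B5=T, B6=E, B7=F, B8=F
#2 (v=8, x=0) -> covered: B1=F, B2=F, B3=S, B5=T, B6=S, B7=T
#3 (v=7, x=2) -> covered: B1=F, B2=F, B3=E, B4=S, B5=T, B6=S, B7=T
#4 (v=14, x=1) -> covered: B1=F, B2=F, B3=S, B5=T, B6=E, B7=F, B8=F
#5 (v=9, x=1) -> covered: B1=F, B2=F, B3=S, B5=T, B6=E, B7=T
#6 (v=7, x=1) -> covered: B1=F, B2=F, B3=E, B4=S, B5=T, B6=S, B7=T
#7 (v=14, x=2) -> covered: B1=F, B2=F, B3=S, B5=T, B6=E, B7=F, B8=F
union over the pool: B1=F, B2=F, B3=S, B3=E, B4=S, B5=T, B6=S, B6=E, B7=T, B7=F, B8=F
uncovered (5 of 16): B1=T, B2=T, B4=E, B5=F, B8=T

Answer: 5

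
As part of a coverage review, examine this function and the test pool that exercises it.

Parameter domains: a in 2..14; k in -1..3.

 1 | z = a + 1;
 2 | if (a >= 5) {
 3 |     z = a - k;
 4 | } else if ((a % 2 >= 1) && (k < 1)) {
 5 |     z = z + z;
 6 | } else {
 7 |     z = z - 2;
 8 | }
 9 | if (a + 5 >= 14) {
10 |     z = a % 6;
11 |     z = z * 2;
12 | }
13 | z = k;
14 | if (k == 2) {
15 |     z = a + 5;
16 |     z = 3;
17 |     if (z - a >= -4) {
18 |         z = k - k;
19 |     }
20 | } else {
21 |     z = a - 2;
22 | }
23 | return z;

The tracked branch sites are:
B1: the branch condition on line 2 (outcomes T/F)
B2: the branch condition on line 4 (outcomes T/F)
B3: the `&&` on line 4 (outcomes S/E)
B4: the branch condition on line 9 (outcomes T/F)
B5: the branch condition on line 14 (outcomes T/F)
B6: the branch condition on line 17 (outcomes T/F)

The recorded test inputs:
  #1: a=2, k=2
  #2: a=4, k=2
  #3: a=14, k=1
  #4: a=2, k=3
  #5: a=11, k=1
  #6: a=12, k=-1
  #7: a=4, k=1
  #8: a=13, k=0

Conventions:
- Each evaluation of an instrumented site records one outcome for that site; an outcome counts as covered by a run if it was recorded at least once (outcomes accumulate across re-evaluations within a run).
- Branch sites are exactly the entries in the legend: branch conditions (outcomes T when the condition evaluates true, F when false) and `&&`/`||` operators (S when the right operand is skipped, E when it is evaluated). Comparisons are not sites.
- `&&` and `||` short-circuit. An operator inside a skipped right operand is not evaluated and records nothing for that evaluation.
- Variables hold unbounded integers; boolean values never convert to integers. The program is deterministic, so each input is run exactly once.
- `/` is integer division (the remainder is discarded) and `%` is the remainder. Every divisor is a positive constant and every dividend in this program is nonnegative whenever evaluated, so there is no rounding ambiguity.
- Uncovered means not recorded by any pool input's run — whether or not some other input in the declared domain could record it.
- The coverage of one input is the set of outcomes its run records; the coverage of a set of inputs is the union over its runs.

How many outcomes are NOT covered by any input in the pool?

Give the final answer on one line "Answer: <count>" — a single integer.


run #1 (a=2, k=2) runs B1->F, B3->S, B2->F, B4->F, B5->T, B6->T; records B1=F, B2=F, B3=S, B4=F, B5=T, B6=T
run #2 (a=4, k=2) runs B1->F, B3->S, B2->F, B4->F, B5->T, B6->T; records B1=F, B2=F, B3=S, B4=F, B5=T, B6=T
run #3 (a=14, k=1) runs B1->T, B4->T, B5->F; records B1=T, B4=T, B5=F
run #4 (a=2, k=3) runs B1->F, B3->S, B2->F, B4->F, B5->F; records B1=F, B2=F, B3=S, B4=F, B5=F
run #5 (a=11, k=1) runs B1->T, B4->T, B5->F; records B1=T, B4=T, B5=F
run #6 (a=12, k=-1) runs B1->T, B4->T, B5->F; records B1=T, B4=T, B5=F
run #7 (a=4, k=1) runs B1->F, B3->S, B2->F, B4->F, B5->F; records B1=F, B2=F, B3=S, B4=F, B5=F
run #8 (a=13, k=0) runs B1->T, B4->T, B5->F; records B1=T, B4=T, B5=F
union over the pool: B1=T, B1=F, B2=F, B3=S, B4=T, B4=F, B5=T, B5=F, B6=T
uncovered (3 of 12): B2=T, B3=E, B6=F
Answer: 3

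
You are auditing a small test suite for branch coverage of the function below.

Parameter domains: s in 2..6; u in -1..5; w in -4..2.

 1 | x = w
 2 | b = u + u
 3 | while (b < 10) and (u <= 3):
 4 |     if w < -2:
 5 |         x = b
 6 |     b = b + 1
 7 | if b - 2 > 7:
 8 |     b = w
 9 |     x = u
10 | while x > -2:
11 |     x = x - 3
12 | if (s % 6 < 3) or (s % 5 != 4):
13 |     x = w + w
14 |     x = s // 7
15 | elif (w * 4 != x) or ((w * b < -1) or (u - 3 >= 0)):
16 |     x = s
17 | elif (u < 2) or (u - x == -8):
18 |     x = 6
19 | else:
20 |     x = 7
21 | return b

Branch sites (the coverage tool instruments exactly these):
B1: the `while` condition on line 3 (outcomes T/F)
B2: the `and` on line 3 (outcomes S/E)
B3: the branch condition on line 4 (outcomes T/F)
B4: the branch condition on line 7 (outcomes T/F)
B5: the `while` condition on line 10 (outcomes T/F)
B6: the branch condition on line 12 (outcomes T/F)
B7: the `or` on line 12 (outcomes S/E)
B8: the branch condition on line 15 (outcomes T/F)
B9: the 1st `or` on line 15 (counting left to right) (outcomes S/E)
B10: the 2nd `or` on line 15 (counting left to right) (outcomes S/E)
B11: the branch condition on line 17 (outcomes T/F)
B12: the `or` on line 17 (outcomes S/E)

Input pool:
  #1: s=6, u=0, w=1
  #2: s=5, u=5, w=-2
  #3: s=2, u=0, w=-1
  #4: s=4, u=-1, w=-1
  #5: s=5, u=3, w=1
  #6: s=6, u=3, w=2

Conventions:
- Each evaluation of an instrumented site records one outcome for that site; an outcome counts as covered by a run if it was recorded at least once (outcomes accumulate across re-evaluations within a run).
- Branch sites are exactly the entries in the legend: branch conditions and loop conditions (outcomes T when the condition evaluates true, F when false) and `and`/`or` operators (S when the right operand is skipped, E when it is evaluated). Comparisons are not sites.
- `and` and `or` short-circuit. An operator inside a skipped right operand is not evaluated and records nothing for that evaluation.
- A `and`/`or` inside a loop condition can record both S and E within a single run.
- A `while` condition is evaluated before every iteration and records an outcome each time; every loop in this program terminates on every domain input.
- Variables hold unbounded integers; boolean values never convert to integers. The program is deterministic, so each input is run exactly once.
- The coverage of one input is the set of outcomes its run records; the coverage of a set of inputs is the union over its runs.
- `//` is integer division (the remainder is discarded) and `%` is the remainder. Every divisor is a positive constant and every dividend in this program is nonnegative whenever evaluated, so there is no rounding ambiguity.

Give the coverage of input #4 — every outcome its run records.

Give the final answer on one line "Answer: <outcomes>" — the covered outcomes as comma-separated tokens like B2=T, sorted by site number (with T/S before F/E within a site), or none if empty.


Event log for input #4 (s=4, u=-1, w=-1):
  B2->E, B1->T, B3->F, B2->E, B1->T, B3->F, B2->E, B1->T, B3->F, B2->E
  B1->T, B3->F, B2->E, B1->T, B3->F, B2->E, B1->T, B3->F, B2->E, B1->T
  B3->F, B2->E, B1->T, B3->F, B2->E, B1->T, B3->F, B2->E, B1->T, B3->F
  B2->E, B1->T, B3->F, B2->E, B1->T, B3->F, B2->S, B1->F, B4->T, B5->T
  B5->F, B7->E, B6->F, B9->E, B10->E, B8->F, B12->S, B11->T
distinct outcomes covered: B1=T, B1=F, B2=S, B2=E, B3=F, B4=T, B5=T, B5=F, B6=F, B7=E, B8=F, B9=E, B10=E, B11=T, B12=S
Answer: B1=T, B1=F, B2=S, B2=E, B3=F, B4=T, B5=T, B5=F, B6=F, B7=E, B8=F, B9=E, B10=E, B11=T, B12=S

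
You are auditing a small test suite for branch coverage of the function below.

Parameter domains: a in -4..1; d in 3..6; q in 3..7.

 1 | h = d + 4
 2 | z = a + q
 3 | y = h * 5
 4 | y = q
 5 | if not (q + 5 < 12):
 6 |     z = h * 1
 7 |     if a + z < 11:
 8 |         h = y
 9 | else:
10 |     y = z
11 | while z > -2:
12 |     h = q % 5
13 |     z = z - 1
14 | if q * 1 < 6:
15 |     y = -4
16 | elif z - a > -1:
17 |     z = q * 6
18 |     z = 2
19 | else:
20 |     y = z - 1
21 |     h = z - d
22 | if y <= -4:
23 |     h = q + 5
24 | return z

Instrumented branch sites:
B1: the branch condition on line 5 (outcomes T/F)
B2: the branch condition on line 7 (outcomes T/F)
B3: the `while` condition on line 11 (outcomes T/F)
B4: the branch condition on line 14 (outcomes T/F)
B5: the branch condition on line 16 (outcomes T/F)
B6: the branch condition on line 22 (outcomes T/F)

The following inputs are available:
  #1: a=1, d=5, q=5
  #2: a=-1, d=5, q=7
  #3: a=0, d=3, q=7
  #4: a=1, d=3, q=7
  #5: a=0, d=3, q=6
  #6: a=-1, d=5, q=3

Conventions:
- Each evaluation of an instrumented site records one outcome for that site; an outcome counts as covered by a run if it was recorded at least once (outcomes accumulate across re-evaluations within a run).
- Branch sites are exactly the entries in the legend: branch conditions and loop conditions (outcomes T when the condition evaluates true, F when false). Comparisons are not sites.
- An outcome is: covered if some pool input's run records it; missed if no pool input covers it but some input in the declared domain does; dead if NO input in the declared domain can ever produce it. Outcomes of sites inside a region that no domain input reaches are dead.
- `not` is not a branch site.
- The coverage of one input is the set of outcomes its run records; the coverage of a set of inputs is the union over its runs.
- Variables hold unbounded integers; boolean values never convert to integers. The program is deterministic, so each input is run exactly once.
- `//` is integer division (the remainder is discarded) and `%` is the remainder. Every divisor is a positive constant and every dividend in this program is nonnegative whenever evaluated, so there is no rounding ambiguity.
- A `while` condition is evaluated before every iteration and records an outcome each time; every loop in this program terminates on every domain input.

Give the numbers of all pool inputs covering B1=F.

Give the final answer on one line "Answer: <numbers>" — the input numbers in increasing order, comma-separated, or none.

input #1 (a=1, d=5, q=5): covers B1=F
input #2 (a=-1, d=5, q=7): misses B1=F
input #3 (a=0, d=3, q=7): misses B1=F
input #4 (a=1, d=3, q=7): misses B1=F
input #5 (a=0, d=3, q=6): covers B1=F
input #6 (a=-1, d=5, q=3): covers B1=F

Answer: 1, 5, 6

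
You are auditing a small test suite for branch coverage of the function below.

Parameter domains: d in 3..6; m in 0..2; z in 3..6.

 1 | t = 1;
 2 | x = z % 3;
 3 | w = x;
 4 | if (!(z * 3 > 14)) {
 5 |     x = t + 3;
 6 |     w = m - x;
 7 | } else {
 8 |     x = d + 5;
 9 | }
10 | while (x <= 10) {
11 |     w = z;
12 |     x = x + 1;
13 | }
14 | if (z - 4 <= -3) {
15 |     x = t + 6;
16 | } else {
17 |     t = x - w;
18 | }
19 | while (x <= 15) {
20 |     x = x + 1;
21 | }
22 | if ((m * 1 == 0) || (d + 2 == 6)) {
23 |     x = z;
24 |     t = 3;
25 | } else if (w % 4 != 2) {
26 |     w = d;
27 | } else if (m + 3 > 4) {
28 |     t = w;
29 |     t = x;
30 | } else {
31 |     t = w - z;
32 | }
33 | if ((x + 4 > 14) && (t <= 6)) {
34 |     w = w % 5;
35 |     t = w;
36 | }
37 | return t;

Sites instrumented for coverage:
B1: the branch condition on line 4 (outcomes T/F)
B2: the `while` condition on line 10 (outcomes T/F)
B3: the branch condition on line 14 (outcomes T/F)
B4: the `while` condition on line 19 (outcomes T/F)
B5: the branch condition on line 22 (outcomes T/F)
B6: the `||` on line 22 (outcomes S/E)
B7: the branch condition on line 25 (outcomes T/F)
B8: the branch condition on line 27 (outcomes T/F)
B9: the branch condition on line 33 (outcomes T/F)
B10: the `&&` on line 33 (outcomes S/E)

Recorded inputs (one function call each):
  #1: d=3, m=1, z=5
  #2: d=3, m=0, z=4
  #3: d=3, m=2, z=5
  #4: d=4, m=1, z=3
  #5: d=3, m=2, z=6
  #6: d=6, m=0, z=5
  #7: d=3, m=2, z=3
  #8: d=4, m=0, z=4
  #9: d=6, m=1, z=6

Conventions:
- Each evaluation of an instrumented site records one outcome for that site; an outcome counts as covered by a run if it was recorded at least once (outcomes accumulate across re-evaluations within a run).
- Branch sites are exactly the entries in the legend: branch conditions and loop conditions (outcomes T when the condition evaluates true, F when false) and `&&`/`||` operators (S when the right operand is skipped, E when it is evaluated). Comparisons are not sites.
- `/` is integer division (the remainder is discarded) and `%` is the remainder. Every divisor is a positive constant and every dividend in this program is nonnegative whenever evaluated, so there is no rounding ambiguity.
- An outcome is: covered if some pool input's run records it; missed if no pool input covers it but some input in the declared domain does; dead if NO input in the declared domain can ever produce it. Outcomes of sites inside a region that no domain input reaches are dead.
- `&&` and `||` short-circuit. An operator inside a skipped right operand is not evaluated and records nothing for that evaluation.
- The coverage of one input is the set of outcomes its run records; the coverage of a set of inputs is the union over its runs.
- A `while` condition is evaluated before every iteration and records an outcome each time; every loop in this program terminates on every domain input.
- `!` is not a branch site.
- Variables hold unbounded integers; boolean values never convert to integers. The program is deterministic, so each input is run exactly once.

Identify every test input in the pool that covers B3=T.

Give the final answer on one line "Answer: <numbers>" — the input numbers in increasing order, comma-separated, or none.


input #1 (d=3, m=1, z=5): does not record B3=T
input #2 (d=3, m=0, z=4): does not record B3=T
input #3 (d=3, m=2, z=5): does not record B3=T
input #4 (d=4, m=1, z=3): does not record B3=T
input #5 (d=3, m=2, z=6): does not record B3=T
input #6 (d=6, m=0, z=5): does not record B3=T
input #7 (d=3, m=2, z=3): does not record B3=T
input #8 (d=4, m=0, z=4): does not record B3=T
input #9 (d=6, m=1, z=6): does not record B3=T
Answer: none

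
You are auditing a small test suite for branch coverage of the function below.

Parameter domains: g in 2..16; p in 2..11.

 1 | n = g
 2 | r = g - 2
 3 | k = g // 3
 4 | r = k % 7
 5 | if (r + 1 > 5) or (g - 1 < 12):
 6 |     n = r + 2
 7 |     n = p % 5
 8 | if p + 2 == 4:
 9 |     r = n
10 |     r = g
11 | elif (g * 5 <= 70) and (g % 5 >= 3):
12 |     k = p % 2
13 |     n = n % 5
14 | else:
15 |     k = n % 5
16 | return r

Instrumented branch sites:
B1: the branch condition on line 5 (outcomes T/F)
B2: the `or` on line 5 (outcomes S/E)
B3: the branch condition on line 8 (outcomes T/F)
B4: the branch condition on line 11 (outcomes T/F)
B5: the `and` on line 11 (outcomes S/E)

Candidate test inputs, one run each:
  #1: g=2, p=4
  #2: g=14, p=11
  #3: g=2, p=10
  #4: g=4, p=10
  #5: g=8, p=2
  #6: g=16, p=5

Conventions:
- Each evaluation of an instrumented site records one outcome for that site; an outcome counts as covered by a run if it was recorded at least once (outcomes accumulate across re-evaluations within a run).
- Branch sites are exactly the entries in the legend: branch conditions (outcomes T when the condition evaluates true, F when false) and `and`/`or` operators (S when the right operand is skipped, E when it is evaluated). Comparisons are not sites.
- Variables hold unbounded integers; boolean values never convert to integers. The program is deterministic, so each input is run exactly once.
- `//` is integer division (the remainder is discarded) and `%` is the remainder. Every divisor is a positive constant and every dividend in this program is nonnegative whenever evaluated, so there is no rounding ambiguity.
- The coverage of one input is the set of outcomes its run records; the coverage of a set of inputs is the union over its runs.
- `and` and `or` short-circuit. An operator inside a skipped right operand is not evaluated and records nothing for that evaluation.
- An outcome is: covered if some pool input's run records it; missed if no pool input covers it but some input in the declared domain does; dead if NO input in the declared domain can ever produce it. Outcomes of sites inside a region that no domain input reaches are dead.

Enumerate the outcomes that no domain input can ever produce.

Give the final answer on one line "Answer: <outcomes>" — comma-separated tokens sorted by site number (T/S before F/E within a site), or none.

exhaustive pass over the 150-input domain:
  reachable outcomes have witnesses, e.g. B1=T (e.g. g=2, p=2), B1=F (e.g. g=13, p=2), B2=S (e.g. g=15, p=2), B2=E (e.g. g=2, p=2)

Answer: none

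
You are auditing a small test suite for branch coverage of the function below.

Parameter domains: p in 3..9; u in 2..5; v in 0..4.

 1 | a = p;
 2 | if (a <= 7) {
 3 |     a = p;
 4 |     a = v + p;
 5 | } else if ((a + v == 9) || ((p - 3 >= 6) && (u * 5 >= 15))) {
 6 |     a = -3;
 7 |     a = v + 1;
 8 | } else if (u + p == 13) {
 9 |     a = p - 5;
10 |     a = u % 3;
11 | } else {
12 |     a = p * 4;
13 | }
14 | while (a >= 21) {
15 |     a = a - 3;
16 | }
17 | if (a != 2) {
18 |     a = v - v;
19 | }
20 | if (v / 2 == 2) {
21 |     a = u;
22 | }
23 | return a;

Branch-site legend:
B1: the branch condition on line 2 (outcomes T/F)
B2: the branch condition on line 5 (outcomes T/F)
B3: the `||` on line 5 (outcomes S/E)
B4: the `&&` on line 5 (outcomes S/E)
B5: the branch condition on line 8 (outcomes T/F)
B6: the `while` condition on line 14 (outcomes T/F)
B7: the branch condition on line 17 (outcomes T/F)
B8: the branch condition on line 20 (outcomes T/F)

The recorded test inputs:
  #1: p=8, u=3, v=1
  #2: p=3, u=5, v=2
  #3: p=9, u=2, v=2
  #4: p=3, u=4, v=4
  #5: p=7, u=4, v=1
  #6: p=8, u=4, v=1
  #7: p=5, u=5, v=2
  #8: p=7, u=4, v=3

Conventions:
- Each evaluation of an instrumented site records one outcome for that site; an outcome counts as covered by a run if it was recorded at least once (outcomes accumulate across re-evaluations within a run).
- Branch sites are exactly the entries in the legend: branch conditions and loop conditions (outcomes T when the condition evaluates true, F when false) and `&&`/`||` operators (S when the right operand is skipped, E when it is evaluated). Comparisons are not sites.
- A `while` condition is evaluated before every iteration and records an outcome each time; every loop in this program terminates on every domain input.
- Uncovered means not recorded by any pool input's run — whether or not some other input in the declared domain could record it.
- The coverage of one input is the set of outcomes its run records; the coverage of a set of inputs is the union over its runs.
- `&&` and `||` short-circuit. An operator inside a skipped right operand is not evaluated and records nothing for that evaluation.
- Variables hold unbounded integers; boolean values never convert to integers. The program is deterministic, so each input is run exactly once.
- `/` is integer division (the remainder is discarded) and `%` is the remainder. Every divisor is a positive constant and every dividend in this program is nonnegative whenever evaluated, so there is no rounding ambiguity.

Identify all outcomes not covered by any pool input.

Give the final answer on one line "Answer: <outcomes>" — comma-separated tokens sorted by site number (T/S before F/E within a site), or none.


run #1 (p=8, u=3, v=1) runs B1->F, B3->S, B2->T, B6->F, B7->F, B8->F; records B1=F, B2=T, B3=S, B6=F, B7=F, B8=F
run #2 (p=3, u=5, v=2) runs B1->T, B6->F, B7->T, B8->F; records B1=T, B6=F, B7=T, B8=F
run #3 (p=9, u=2, v=2) runs B1->F, B3->E, B4->E, B2->F, B5->F, B6->T, B6->T, B6->T, B6->T, B6->T, B6->T, B6->F, B7->T, B8->F; records B1=F, B2=F, B3=E, B4=E, B5=F, B6=T, B6=F, B7=T, B8=F
run #4 (p=3, u=4, v=4) runs B1->T, B6->F, B7->T, B8->T; records B1=T, B6=F, B7=T, B8=T
run #5 (p=7, u=4, v=1) runs B1->T, B6->F, B7->T, B8->F; records B1=T, B6=F, B7=T, B8=F
run #6 (p=8, u=4, v=1) runs B1->F, B3->S, B2->T, B6->F, B7->F, B8->F; records B1=F, B2=T, B3=S, B6=F, B7=F, B8=F
run #7 (p=5, u=5, v=2) runs B1->T, B6->F, B7->T, B8->F; records B1=T, B6=F, B7=T, B8=F
run #8 (p=7, u=4, v=3) runs B1->T, B6->F, B7->T, B8->F; records B1=T, B6=F, B7=T, B8=F
union over the pool: B1=T, B1=F, B2=T, B2=F, B3=S, B3=E, B4=E, B5=F, B6=T, B6=F, B7=T, B7=F, B8=T, B8=F
uncovered (2 of 16): B4=S, B5=T
Answer: B4=S, B5=T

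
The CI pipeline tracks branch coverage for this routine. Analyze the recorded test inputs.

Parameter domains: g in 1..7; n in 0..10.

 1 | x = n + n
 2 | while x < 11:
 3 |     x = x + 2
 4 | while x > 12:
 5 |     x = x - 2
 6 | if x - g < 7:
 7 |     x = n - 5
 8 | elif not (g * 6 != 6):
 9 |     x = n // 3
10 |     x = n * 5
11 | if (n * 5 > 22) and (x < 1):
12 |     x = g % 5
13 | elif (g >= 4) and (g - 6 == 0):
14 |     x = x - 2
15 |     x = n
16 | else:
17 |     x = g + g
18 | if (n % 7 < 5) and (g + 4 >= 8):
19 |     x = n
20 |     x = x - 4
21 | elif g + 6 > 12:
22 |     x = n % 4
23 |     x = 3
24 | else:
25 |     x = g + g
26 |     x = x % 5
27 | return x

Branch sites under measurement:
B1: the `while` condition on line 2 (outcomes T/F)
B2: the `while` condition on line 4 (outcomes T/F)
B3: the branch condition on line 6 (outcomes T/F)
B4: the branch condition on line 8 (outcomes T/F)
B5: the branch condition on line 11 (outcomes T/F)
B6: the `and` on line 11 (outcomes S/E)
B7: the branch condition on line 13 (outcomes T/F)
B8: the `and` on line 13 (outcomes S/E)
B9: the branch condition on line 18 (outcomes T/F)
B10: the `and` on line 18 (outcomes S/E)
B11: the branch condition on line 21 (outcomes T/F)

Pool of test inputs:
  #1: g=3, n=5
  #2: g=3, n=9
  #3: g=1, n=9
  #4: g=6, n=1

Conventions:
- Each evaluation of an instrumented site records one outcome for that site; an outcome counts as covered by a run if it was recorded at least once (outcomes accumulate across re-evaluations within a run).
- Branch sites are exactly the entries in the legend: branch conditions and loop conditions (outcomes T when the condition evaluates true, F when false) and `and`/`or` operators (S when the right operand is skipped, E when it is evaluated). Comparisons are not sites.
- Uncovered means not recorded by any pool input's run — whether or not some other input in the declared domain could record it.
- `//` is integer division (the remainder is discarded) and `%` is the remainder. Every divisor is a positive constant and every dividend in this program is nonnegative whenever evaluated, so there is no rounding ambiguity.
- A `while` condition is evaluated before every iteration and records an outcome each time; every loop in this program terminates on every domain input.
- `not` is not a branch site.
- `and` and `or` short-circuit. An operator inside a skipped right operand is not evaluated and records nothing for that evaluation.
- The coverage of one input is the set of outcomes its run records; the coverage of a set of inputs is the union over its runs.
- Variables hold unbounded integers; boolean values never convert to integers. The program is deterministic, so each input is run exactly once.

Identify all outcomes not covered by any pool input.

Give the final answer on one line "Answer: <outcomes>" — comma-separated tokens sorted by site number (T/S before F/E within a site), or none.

run #1 (g=3, n=5) runs B1->T, B1->F, B2->F, B3->F, B4->F, B6->E, B5->F, B8->S, B7->F, B10->S, B9->F, B11->F; records B1=T, B1=F, B2=F, B3=F, B4=F, B5=F, B6=E, B7=F, B8=S, B9=F, B10=S, B11=F
run #2 (g=3, n=9) runs B1->F, B2->T, B2->T, B2->T, B2->F, B3->F, B4->F, B6->E, B5->F, B8->S, B7->F, B10->E, B9->F, B11->F; records B1=F, B2=T, B2=F, B3=F, B4=F, B5=F, B6=E, B7=F, B8=S, B9=F, B10=E, B11=F
run #3 (g=1, n=9) runs B1->F, B2->T, B2->T, B2->T, B2->F, B3->F, B4->T, B6->E, B5->F, B8->S, B7->F, B10->E, B9->F, B11->F; records B1=F, B2=T, B2=F, B3=F, B4=T, B5=F, B6=E, B7=F, B8=S, B9=F, B10=E, B11=F
run #4 (g=6, n=1) runs B1->T, B1->T, B1->T, B1->T, B1->T, B1->F, B2->F, B3->T, B6->S, B5->F, B8->E, B7->T, B10->E, B9->T; records B1=T, B1=F, B2=F, B3=T, B5=F, B6=S, B7=T, B8=E, B9=T, B10=E
union over the pool: B1=T, B1=F, B2=T, B2=F, B3=T, B3=F, B4=T, B4=F, B5=F, B6=S, B6=E, B7=T, B7=F, B8=S, B8=E, B9=T, B9=F, B10=S, B10=E, B11=F
uncovered (2 of 22): B5=T, B11=T

Answer: B5=T, B11=T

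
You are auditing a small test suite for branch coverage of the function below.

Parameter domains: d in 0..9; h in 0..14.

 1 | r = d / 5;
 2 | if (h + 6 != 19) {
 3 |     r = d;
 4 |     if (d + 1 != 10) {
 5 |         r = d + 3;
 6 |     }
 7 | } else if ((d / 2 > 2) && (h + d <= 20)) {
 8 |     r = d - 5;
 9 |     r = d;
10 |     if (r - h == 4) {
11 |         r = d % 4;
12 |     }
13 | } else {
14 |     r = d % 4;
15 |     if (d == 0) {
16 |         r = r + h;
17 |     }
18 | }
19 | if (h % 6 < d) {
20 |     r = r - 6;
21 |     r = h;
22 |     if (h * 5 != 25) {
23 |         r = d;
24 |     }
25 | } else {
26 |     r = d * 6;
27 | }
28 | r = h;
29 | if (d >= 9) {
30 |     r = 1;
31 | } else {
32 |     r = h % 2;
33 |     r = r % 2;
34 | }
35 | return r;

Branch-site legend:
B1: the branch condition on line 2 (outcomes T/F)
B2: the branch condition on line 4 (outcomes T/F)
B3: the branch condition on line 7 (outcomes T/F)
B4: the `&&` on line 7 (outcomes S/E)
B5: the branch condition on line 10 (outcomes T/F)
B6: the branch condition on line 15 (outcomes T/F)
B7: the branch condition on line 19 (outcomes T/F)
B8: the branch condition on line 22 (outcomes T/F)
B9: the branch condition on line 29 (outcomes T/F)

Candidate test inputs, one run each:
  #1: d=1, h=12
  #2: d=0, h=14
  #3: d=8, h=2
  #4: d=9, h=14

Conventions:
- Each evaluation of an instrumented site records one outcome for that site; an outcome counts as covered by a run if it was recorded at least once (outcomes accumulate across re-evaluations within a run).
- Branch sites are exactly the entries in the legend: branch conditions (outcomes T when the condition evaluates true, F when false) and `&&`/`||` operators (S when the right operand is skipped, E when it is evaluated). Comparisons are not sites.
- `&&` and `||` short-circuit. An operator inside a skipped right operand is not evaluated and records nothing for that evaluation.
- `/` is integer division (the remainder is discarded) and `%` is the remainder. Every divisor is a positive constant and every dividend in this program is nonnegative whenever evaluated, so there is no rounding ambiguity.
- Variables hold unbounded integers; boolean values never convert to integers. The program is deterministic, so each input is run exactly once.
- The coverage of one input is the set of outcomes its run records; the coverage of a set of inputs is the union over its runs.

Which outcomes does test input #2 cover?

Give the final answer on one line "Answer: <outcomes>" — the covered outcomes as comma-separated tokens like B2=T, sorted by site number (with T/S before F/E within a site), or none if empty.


Running input #2 (d=0, h=14), event by event:
  B1->T, B2->T, B7->F, B9->F
collecting distinct outcomes: B1=T, B2=T, B7=F, B9=F
Answer: B1=T, B2=T, B7=F, B9=F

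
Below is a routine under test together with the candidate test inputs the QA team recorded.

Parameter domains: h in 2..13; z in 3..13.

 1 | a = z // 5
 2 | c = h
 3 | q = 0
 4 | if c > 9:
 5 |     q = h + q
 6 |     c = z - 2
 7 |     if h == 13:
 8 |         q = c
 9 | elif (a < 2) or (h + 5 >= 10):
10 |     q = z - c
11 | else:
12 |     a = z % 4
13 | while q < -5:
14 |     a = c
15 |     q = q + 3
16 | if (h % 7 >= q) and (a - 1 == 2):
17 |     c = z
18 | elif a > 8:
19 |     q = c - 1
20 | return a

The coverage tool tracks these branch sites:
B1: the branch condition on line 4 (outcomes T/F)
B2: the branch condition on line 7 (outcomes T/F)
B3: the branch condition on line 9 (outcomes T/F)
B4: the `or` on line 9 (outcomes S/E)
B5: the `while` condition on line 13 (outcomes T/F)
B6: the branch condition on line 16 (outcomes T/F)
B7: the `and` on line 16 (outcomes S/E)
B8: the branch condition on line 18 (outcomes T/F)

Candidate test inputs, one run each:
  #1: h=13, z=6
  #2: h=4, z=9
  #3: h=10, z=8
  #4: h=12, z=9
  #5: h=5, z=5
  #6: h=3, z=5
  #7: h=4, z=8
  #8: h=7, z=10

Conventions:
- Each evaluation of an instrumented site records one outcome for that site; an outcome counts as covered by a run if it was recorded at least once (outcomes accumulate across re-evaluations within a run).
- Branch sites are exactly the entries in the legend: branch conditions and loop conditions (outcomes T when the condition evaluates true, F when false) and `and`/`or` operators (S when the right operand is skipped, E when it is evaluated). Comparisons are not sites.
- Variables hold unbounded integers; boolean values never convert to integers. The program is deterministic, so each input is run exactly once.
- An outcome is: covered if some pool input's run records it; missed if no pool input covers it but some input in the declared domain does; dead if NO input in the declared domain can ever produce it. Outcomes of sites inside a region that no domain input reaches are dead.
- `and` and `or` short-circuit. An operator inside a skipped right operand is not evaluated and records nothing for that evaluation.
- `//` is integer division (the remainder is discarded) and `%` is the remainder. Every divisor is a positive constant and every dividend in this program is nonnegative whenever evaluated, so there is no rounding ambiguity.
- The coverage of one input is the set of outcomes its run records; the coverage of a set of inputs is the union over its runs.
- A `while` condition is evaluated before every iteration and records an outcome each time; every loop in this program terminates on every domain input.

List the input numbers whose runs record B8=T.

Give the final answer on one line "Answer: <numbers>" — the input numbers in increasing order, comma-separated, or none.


input #1 (h=13, z=6): misses B8=T
input #2 (h=4, z=9): misses B8=T
input #3 (h=10, z=8): misses B8=T
input #4 (h=12, z=9): misses B8=T
input #5 (h=5, z=5): misses B8=T
input #6 (h=3, z=5): misses B8=T
input #7 (h=4, z=8): misses B8=T
input #8 (h=7, z=10): misses B8=T
Answer: none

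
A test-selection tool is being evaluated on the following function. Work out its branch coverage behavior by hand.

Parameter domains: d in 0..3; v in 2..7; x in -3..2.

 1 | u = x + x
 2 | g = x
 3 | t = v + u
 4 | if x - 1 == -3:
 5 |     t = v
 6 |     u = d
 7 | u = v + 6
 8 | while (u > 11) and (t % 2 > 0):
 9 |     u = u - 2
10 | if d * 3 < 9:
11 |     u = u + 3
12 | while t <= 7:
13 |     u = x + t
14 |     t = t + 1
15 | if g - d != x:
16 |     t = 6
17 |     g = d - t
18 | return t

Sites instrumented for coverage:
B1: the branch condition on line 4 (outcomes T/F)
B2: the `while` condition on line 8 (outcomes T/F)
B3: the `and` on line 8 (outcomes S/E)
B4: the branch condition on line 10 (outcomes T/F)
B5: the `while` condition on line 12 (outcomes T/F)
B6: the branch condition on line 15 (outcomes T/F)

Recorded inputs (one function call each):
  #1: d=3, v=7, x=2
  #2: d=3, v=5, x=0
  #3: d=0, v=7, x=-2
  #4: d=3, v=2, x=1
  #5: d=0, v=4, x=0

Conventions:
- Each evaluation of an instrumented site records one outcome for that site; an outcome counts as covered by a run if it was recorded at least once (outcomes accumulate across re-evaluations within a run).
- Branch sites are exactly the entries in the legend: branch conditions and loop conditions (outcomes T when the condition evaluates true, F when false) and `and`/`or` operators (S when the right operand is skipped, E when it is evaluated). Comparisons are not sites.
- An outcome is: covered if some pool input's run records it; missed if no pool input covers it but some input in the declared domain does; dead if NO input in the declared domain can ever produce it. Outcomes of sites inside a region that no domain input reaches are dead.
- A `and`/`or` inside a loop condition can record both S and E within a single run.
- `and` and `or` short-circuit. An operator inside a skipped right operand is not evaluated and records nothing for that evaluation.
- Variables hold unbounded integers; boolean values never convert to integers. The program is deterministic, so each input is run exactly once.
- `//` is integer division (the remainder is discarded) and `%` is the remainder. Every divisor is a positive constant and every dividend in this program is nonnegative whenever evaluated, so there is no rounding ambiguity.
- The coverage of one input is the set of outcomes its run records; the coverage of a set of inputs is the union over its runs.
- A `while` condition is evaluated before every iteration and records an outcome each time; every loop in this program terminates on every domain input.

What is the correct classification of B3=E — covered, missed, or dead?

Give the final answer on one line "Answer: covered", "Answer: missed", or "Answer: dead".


B3=E is recorded by pool input(s) 1, 3 -> covered
Answer: covered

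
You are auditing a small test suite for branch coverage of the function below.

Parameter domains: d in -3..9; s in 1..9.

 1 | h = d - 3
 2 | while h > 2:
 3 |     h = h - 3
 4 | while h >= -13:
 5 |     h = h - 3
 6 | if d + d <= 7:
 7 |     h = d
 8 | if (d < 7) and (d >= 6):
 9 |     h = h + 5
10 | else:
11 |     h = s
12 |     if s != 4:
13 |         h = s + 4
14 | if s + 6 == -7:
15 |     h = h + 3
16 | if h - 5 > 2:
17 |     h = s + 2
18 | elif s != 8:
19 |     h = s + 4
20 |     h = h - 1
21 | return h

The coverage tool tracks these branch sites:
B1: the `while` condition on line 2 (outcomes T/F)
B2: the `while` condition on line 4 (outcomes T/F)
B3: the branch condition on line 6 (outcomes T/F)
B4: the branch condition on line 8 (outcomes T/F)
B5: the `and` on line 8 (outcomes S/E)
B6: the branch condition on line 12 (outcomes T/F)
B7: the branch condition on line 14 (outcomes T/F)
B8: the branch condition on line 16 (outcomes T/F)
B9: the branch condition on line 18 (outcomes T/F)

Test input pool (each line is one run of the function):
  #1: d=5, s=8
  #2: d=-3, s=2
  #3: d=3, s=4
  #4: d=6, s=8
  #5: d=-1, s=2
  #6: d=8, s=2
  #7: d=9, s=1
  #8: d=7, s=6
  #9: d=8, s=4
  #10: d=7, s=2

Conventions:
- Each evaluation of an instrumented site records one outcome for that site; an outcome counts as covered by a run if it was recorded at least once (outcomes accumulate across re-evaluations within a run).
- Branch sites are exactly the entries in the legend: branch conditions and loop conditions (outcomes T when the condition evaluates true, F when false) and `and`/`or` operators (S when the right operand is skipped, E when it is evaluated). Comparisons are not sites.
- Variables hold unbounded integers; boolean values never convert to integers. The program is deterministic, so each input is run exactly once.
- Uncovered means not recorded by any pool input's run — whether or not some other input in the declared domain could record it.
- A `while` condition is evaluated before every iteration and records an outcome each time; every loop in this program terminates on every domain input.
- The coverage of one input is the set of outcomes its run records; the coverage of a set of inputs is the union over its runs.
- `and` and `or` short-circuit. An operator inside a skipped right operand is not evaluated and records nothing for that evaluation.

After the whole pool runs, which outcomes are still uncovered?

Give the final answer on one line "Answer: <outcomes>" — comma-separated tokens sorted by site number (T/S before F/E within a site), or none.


input #1, d=5, s=8: events B1->F, B2->T, B2->T, B2->T, B2->T, B2->T, B2->T, B2->F, B3->F, B5->E, B4->F, B6->T, B7->F, B8->T; outcomes B1=F, B2=T, B2=F, B3=F, B4=F, B5=E, B6=T, B7=F, B8=T
input #2, d=-3, s=2: events B1->F, B2->T, B2->T, B2->T, B2->F, B3->T, B5->E, B4->F, B6->T, B7->F, B8->F, B9->T; outcomes B1=F, B2=T, B2=F, B3=T, B4=F, B5=E, B6=T, B7=F, B8=F, B9=T
input #3, d=3, s=4: events B1->F, B2->T, B2->T, B2->T, B2->T, B2->T, B2->F, B3->T, B5->E, B4->F, B6->F, B7->F, B8->F, B9->T; outcomes B1=F, B2=T, B2=F, B3=T, B4=F, B5=E, B6=F, B7=F, B8=F, B9=T
input #4, d=6, s=8: events B1->T, B1->F, B2->T, B2->T, B2->T, B2->T, B2->T, B2->F, B3->F, B5->E, B4->T, B7->F, B8->F, B9->F; outcomes B1=T, B1=F, B2=T, B2=F, B3=F, B4=T, B5=E, B7=F, B8=F, B9=F
input #5, d=-1, s=2: events B1->F, B2->T, B2->T, B2->T, B2->T, B2->F, B3->T, B5->E, B4->F, B6->T, B7->F, B8->F, B9->T; outcomes B1=F, B2=T, B2=F, B3=T, B4=F, B5=E, B6=T, B7=F, B8=F, B9=T
input #6, d=8, s=2: events B1->T, B1->F, B2->T, B2->T, B2->T, B2->T, B2->T, B2->T, B2->F, B3->F, B5->S, B4->F, B6->T, B7->F, ...; outcomes B1=T, B1=F, B2=T, B2=F, B3=F, B4=F, B5=S, B6=T, B7=F, B8=F, B9=T
input #7, d=9, s=1: events B1->T, B1->T, B1->F, B2->T, B2->T, B2->T, B2->T, B2->T, B2->F, B3->F, B5->S, B4->F, B6->T, B7->F, ...; outcomes B1=T, B1=F, B2=T, B2=F, B3=F, B4=F, B5=S, B6=T, B7=F, B8=F, B9=T
input #8, d=7, s=6: events B1->T, B1->F, B2->T, B2->T, B2->T, B2->T, B2->T, B2->F, B3->F, B5->S, B4->F, B6->T, B7->F, B8->T; outcomes B1=T, B1=F, B2=T, B2=F, B3=F, B4=F, B5=S, B6=T, B7=F, B8=T
input #9, d=8, s=4: events B1->T, B1->F, B2->T, B2->T, B2->T, B2->T, B2->T, B2->T, B2->F, B3->F, B5->S, B4->F, B6->F, B7->F, ...; outcomes B1=T, B1=F, B2=T, B2=F, B3=F, B4=F, B5=S, B6=F, B7=F, B8=F, B9=T
input #10, d=7, s=2: events B1->T, B1->F, B2->T, B2->T, B2->T, B2->T, B2->T, B2->F, B3->F, B5->S, B4->F, B6->T, B7->F, B8->F, ...; outcomes B1=T, B1=F, B2=T, B2=F, B3=F, B4=F, B5=S, B6=T, B7=F, B8=F, B9=T
union over the pool: B1=T, B1=F, B2=T, B2=F, B3=T, B3=F, B4=T, B4=F, B5=S, B5=E, B6=T, B6=F, B7=F, B8=T, B8=F, B9=T, B9=F
uncovered (1 of 18): B7=T
Answer: B7=T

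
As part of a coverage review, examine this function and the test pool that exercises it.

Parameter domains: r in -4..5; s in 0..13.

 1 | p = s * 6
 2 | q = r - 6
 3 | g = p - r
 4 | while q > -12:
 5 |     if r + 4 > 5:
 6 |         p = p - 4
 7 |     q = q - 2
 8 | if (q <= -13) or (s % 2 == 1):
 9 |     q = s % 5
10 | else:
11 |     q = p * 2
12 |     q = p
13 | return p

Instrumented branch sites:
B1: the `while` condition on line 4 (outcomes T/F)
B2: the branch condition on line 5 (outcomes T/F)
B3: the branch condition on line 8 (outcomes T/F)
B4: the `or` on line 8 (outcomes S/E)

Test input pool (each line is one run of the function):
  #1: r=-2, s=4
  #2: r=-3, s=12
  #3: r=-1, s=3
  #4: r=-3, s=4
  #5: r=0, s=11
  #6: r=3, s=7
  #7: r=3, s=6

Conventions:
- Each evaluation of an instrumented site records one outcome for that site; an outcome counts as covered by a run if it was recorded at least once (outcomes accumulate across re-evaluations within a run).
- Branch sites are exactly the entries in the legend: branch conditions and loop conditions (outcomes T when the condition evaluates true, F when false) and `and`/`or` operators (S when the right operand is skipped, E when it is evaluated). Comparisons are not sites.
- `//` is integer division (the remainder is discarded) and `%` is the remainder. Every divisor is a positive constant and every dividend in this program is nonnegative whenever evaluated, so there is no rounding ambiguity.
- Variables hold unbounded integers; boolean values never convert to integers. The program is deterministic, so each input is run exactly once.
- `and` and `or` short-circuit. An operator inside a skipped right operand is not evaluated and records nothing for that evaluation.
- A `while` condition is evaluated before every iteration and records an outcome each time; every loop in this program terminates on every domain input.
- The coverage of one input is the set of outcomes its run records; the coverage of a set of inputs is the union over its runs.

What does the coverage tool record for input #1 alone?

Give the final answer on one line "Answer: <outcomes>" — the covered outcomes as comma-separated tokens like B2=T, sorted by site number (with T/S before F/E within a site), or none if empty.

Tracing the run of input #1 (r=-2, s=4):
  B1->T, B2->F, B1->T, B2->F, B1->F, B4->E, B3->F
deduplicating events, the covered set is: B1=T, B1=F, B2=F, B3=F, B4=E

Answer: B1=T, B1=F, B2=F, B3=F, B4=E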